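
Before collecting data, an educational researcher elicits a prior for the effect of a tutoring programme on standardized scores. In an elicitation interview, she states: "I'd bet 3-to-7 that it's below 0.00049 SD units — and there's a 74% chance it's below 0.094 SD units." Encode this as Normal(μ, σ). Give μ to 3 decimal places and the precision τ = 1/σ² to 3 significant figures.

The p-quantile of Normal(μ,σ) is μ + z_p·σ, with z_{0.3} = -0.5244 and z_{0.74} = 0.6433.
Eliminate σ: μ = (z₂·x₁ − z₁·x₂)/(z₂ − z₁) = (0.6433·0.00049 − (-0.5244)·0.094)/1.168 = 0.042.
Then σ = (x₂ − x₁)/(z₂ − z₁) = (0.094 − 0.00049)/1.168 = 0.080.
Precision τ = 1/σ² = 1/0.08008² = 156.

μ = 0.042, τ = 156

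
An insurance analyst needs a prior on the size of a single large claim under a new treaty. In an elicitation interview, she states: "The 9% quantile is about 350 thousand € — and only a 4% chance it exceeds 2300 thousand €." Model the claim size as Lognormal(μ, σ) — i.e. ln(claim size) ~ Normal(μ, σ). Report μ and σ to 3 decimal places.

If T ~ Lognormal(μ,σ) then ln T ~ Normal(μ,σ), so the p-quantile of ln T is μ + z_p·σ.
ln(350) = 5.858 and ln(2300) = 7.741; z_{0.09} = -1.341, z_{0.96} = 1.751.
σ = (7.741 − 5.858)/(1.751 − (-1.341)) = 0.609.
μ = 5.858 − (-1.341)·0.609 = 6.674.

μ ≈ 6.674, σ ≈ 0.609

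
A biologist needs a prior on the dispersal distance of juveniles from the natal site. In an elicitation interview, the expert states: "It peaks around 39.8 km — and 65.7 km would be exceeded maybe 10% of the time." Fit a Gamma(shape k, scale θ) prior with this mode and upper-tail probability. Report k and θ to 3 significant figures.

k ≈ 8.51, θ ≈ 5.3

Gamma(k,θ) with k>1 has mode (k−1)θ, so θ = 39.8/(k−1).
Need P(X < 65.7) = 0.9 with θ tied to k this way. Start at k = 2, θ = 39.8: P(X<65.7) ≈ 0.491.
Too low — raise k to concentrate. Iterating converges to k ≈ 8.51.
Then θ = 39.8/(8.51−1) ≈ 5.3.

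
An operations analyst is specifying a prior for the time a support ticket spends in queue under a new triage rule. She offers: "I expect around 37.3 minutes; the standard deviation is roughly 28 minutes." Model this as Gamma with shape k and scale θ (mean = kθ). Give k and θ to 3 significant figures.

For Gamma(k, scale θ): mean = kθ, variance = kθ², so CV = 1/√k.
CV = SD/mean = 28/37.3 = 0.7507, hence k = 1/CV² = 1.77.
Then θ = mean/k = 37.3/1.77 = 21.

k ≈ 1.77, θ ≈ 21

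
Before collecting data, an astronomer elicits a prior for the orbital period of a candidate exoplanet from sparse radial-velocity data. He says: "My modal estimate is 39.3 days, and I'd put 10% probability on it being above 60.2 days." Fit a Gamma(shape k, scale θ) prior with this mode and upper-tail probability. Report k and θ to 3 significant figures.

k ≈ 11.3, θ ≈ 3.83

Gamma(k,θ) with k>1 has mode (k−1)θ, so θ = 39.3/(k−1).
Need P(X < 60.2) = 0.9 with θ tied to k this way. Start at k = 2, θ = 39.3: P(X<60.2) ≈ 0.453.
Too low — raise k to concentrate. Iterating converges to k ≈ 11.3.
Then θ = 39.3/(11.3−1) ≈ 3.83.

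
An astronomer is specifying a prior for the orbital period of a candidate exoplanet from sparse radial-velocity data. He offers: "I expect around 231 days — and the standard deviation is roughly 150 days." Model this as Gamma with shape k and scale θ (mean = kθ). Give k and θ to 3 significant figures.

For Gamma(k, scale θ): mean = kθ, variance = kθ², so CV = 1/√k.
CV = SD/mean = 150/231 = 0.6494, hence k = 1/CV² = 2.37.
Then θ = mean/k = 231/2.37 = 97.4.

k ≈ 2.37, θ ≈ 97.4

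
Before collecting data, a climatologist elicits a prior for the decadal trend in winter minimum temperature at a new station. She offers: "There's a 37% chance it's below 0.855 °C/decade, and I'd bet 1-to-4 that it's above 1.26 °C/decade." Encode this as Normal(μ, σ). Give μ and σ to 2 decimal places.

The p-quantile of Normal(μ,σ) is μ + z_p·σ, with z_{0.37} = -0.3319 and z_{0.8} = 0.8416.
Eliminate σ: μ = (z₂·x₁ − z₁·x₂)/(z₂ − z₁) = (0.8416·0.855 − (-0.3319)·1.26)/1.173 = 0.97.
Then σ = (x₂ − x₁)/(z₂ − z₁) = (1.26 − 0.855)/1.173 = 0.35.

μ = 0.97, σ = 0.35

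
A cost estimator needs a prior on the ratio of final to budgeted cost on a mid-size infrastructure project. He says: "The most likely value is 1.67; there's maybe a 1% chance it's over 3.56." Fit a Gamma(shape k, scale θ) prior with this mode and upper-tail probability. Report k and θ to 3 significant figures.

Gamma(k,θ) with k>1 has mode (k−1)θ, so θ = 1.67/(k−1).
Need P(X < 3.56) = 0.99 with θ tied to k this way. Start at k = 2, θ = 1.67: P(X<3.56) ≈ 0.628.
Too low — raise k to concentrate. Iterating converges to k ≈ 9.47.
Then θ = 1.67/(9.47−1) ≈ 0.197.

k ≈ 9.47, θ ≈ 0.197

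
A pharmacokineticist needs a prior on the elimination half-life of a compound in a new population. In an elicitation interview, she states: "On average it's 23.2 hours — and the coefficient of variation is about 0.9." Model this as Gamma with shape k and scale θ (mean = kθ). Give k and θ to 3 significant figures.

For Gamma(k, scale θ): mean = kθ, variance = kθ², so CV = 1/√k.
CV = 0.9, hence k = 1/CV² = 1.23.
Then θ = mean/k = 23.2/1.23 = 18.8.

k ≈ 1.23, θ ≈ 18.8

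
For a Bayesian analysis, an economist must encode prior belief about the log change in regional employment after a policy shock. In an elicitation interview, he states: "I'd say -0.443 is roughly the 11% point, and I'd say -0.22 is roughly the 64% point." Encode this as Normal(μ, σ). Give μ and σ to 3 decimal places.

μ = -0.270, σ = 0.141

For Normal(μ,σ), the p-quantile is μ + z_p·σ. Here z_{0.11} = -1.227, z_{0.64} = 0.3585.
So -0.443 = μ − 1.227σ and -0.22 = μ + 0.3585σ.
Subtracting: σ = (-0.22 − -0.443)/(0.3585 − (-1.227)) = 0.141.
Then μ = -0.443 − (-1.227)·0.141 = -0.270.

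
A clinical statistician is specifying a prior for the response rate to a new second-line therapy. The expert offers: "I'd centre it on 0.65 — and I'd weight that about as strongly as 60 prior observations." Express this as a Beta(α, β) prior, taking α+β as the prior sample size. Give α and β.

α = 39, β = 21

Under the effective-sample-size interpretation, Beta(α, β) has prior mean α/(α+β) and prior sample size α+β.
So α+β = 60 and α/(α+β) = 0.65, giving α = 0.65·60 = 39 and β = 60 − 39 = 21.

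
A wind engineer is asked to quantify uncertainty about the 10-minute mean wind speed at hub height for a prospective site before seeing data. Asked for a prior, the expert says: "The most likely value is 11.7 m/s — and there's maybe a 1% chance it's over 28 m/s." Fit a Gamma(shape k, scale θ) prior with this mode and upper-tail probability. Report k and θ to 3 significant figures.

k ≈ 7.22, θ ≈ 1.88

Gamma(k,θ) with k>1 has mode (k−1)θ, so θ = 11.7/(k−1).
Need P(X < 28) = 0.99 with θ tied to k this way. Start at k = 2, θ = 11.7: P(X<28) ≈ 0.690.
Too low — raise k to concentrate. Iterating converges to k ≈ 7.22.
Then θ = 11.7/(7.22−1) ≈ 1.88.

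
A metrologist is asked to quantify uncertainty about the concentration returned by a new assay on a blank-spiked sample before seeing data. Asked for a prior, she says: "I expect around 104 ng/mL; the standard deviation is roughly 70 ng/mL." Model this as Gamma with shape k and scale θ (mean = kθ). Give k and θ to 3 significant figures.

For Gamma(k, scale θ): mean = kθ, variance = kθ², so CV = 1/√k.
CV = SD/mean = 70/104 = 0.6731, hence k = 1/CV² = 2.21.
Then θ = mean/k = 104/2.21 = 47.1.

k ≈ 2.21, θ ≈ 47.1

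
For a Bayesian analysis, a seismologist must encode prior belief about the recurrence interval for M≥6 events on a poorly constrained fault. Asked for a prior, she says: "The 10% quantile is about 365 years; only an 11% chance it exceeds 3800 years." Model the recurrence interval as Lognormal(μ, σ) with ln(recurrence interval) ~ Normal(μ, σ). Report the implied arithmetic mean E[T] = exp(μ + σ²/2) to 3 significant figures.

E[T] ≈ 1870 years

If T ~ Lognormal(μ,σ) then ln T ~ Normal(μ,σ), so the p-quantile of ln T is μ + z_p·σ.
ln(365) = 5.9 and ln(3800) = 8.243; z_{0.1} = -1.282, z_{0.89} = 1.227.
σ = (8.243 − 5.9)/(1.227 − (-1.282)) = 0.934.
μ = 5.9 − (-1.282)·0.934 = 7.097.
E[T] = exp(μ + σ²/2) = exp(7.097 + 0.4363) = 1870 years.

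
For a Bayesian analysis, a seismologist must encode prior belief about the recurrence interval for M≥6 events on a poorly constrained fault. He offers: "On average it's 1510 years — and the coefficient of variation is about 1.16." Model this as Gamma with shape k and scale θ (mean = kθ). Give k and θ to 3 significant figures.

k ≈ 0.743, θ ≈ 2030

For Gamma(k, scale θ): mean = kθ, variance = kθ², so CV = 1/√k.
CV = 1.16, hence k = 1/CV² = 0.743.
Then θ = mean/k = 1510/0.743 = 2030.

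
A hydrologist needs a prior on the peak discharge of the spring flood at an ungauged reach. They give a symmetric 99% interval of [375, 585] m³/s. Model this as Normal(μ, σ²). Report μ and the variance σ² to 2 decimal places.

μ = 480.00, σ² = 1661.67

A symmetric 99% interval runs μ ± z·σ with z = 2.576.
Half-width = 105, so σ = 105/2.576 = 40.764 and σ² = 1661.67.
μ is the interval midpoint, 480.00.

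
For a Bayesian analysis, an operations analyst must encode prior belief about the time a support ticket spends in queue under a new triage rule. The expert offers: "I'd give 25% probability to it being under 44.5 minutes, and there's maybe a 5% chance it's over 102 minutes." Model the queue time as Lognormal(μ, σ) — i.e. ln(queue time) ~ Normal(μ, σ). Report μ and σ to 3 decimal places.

μ ≈ 4.037, σ ≈ 0.358

If T ~ Lognormal(μ,σ) then ln T ~ Normal(μ,σ), so the p-quantile of ln T is μ + z_p·σ.
ln(44.5) = 3.795 and ln(102) = 4.625; z_{0.25} = -0.6745, z_{0.95} = 1.645.
σ = (4.625 − 3.795)/(1.645 − (-0.6745)) = 0.358.
μ = 3.795 − (-0.6745)·0.358 = 4.037.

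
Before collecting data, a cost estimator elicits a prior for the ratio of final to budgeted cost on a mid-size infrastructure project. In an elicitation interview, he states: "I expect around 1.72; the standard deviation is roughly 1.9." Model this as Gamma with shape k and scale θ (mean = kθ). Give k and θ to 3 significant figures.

k ≈ 0.82, θ ≈ 2.1

For Gamma(k, scale θ): mean = kθ, variance = kθ², so CV = 1/√k.
CV = SD/mean = 1.9/1.72 = 1.105, hence k = 1/CV² = 0.82.
Then θ = mean/k = 1.72/0.82 = 2.1.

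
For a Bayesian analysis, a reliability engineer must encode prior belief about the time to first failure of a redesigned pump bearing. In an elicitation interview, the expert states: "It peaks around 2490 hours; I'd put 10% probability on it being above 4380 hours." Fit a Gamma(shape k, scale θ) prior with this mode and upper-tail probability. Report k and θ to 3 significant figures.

Gamma(k,θ) with k>1 has mode (k−1)θ, so θ = 2490/(k−1).
Need P(X < 4380) = 0.9 with θ tied to k this way. Start at k = 2, θ = 2490: P(X<4380) ≈ 0.525.
Too low — raise k to concentrate. Iterating converges to k ≈ 6.96.
Then θ = 2490/(6.96−1) ≈ 418.

k ≈ 6.96, θ ≈ 418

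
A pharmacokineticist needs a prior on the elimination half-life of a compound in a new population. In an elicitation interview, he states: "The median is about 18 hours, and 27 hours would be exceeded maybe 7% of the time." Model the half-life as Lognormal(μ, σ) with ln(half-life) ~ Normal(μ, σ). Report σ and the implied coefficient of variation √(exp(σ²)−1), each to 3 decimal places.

σ ≈ 0.275, CV ≈ 0.280

If T ~ Lognormal(μ,σ) then ln T ~ Normal(μ,σ), so the p-quantile of ln T is μ + z_p·σ.
ln(18) = 2.89 and ln(27) = 3.296; z_{0.5} = 0, z_{0.93} = 1.476.
σ = (3.296 − 2.89)/(1.476 − (0)) = 0.275.
μ = 2.89 − (0)·0.275 = 2.890.
CV = √(exp(σ²)−1) = √(exp(0.0755)−1) = 0.280.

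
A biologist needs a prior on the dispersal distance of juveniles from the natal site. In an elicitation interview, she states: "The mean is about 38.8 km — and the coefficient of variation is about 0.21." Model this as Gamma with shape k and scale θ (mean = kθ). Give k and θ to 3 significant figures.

k ≈ 22.7, θ ≈ 1.71

For Gamma(k, scale θ): mean = kθ, variance = kθ², so CV = 1/√k.
CV = 0.21, hence k = 1/CV² = 22.7.
Then θ = mean/k = 38.8/22.7 = 1.71.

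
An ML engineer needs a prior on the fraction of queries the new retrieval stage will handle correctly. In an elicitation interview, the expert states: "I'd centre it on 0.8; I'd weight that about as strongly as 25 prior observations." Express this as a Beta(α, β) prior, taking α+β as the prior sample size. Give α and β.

α = 20, β = 5

Under the effective-sample-size interpretation, Beta(α, β) has prior mean α/(α+β) and prior sample size α+β.
So α+β = 25 and α/(α+β) = 0.8, giving α = 0.8·25 = 20 and β = 25 − 20 = 5.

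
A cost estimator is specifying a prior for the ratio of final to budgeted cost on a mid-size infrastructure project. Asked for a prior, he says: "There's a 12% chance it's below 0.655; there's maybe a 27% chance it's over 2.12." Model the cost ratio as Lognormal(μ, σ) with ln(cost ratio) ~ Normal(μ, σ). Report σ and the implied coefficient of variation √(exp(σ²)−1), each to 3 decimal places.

If T ~ Lognormal(μ,σ) then ln T ~ Normal(μ,σ), so the p-quantile of ln T is μ + z_p·σ.
ln(0.655) = -0.4231 and ln(2.12) = 0.7514; z_{0.12} = -1.175, z_{0.73} = 0.6128.
σ = (0.7514 − -0.4231)/(0.6128 − (-1.175)) = 0.657.
μ = -0.4231 − (-1.175)·0.657 = 0.349.
CV = √(exp(σ²)−1) = √(exp(0.4316)−1) = 0.735.

σ ≈ 0.657, CV ≈ 0.735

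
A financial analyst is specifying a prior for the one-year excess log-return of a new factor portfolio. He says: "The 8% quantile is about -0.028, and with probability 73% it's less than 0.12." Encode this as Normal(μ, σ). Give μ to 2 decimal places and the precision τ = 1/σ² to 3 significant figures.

μ = 0.08, τ = 186

The p-quantile of Normal(μ,σ) is μ + z_p·σ, with z_{0.08} = -1.405 and z_{0.73} = 0.6128.
Eliminate σ: μ = (z₂·x₁ − z₁·x₂)/(z₂ − z₁) = (0.6128·-0.028 − (-1.405)·0.12)/2.018 = 0.08.
Then σ = (x₂ − x₁)/(z₂ − z₁) = (0.12 − -0.028)/2.018 = 0.07.
Precision τ = 1/σ² = 1/0.07334² = 186.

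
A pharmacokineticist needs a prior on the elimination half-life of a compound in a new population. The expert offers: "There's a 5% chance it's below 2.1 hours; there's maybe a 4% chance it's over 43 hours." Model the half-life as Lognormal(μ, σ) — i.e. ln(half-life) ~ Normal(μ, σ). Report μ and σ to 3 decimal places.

If T ~ Lognormal(μ,σ) then ln T ~ Normal(μ,σ), so the p-quantile of ln T is μ + z_p·σ.
ln(2.1) = 0.7419 and ln(43) = 3.761; z_{0.05} = -1.645, z_{0.96} = 1.751.
σ = (3.761 − 0.7419)/(1.751 − (-1.645)) = 0.889.
μ = 0.7419 − (-1.645)·0.889 = 2.205.

μ ≈ 2.205, σ ≈ 0.889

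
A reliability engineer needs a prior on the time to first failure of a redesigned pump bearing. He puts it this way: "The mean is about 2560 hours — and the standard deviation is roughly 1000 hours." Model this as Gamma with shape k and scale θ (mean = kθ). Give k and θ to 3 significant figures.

For Gamma(k, scale θ): mean = kθ, variance = kθ², so CV = 1/√k.
CV = SD/mean = 1000/2560 = 0.3906, hence k = 1/CV² = 6.55.
Then θ = mean/k = 2560/6.55 = 391.

k ≈ 6.55, θ ≈ 391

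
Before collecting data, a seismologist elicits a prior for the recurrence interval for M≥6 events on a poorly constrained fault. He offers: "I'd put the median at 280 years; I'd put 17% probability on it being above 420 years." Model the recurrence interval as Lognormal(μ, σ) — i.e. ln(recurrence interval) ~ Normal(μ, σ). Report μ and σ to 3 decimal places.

μ ≈ 5.635, σ ≈ 0.425

If T ~ Lognormal(μ,σ) then ln T ~ Normal(μ,σ), so the p-quantile of ln T is μ + z_p·σ.
ln(280) = 5.635 and ln(420) = 6.04; z_{0.5} = 0, z_{0.83} = 0.9542.
σ = (6.04 − 5.635)/(0.9542 − (0)) = 0.425.
μ = 5.635 − (0)·0.425 = 5.635.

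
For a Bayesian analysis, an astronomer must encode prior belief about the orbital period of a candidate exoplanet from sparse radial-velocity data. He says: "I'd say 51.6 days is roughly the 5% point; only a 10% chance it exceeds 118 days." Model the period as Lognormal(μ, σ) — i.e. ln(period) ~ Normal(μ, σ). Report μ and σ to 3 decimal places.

μ ≈ 4.408, σ ≈ 0.283

If T ~ Lognormal(μ,σ) then ln T ~ Normal(μ,σ), so the p-quantile of ln T is μ + z_p·σ.
ln(51.6) = 3.944 and ln(118) = 4.771; z_{0.05} = -1.645, z_{0.9} = 1.282.
σ = (4.771 − 3.944)/(1.282 − (-1.645)) = 0.283.
μ = 3.944 − (-1.645)·0.283 = 4.408.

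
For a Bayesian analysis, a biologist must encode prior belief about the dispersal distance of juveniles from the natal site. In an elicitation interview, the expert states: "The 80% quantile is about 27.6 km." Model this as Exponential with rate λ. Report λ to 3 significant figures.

λ ≈ 0.0583

P(T < 27.6) = 1 − e^(−λ·27.6) = 0.8, so λ = −ln(1−0.8)/27.6 = −ln(0.2)/27.6 = 0.0583.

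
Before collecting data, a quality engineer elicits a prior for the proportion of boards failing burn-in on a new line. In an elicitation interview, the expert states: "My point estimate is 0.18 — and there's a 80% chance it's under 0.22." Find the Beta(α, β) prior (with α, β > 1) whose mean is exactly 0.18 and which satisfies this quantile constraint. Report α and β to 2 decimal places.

With mean 0.18 fixed, write α = 0.18s, β = 0.82s where s = α+β.
Need P(θ < 0.22) = 0.8 under Beta(0.18s, 0.82s). Normal approximation: (q−m)/√(m(1−m)/s) ≈ z_{0.8} = 0.842, so s ≈ 0.18·0.82·(0.842)²/(0.22−0.18)² = 65.3.
At s = 65.3: P(θ<0.22) ≈ 0.806. Adjusting to match 0.8 gives s ≈ 61.38.
So α = 0.18·61.38 ≈ 11.05, β = 0.82·61.38 ≈ 50.34.

α ≈ 11.05, β ≈ 50.34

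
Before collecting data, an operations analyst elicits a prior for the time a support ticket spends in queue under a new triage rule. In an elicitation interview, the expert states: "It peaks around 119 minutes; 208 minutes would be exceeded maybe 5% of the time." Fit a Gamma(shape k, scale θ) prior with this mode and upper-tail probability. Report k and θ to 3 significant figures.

Gamma(k,θ) with k>1 has mode (k−1)θ, so θ = 119/(k−1).
Need P(X < 208) = 0.95 with θ tied to k this way. Start at k = 2, θ = 119: P(X<208) ≈ 0.521.
Too low — raise k to concentrate. Iterating converges to k ≈ 9.95.
Then θ = 119/(9.95−1) ≈ 13.3.

k ≈ 9.95, θ ≈ 13.3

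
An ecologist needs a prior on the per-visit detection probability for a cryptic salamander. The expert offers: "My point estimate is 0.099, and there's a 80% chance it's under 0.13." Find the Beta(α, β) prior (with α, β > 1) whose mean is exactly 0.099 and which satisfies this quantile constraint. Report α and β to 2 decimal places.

α ≈ 5.75, β ≈ 52.34

With mean 0.099 fixed, write α = 0.099s, β = 0.901s where s = α+β.
Need P(θ < 0.13) = 0.8 under Beta(0.099s, 0.901s). Normal approximation: (q−m)/√(m(1−m)/s) ≈ z_{0.8} = 0.842, so s ≈ 0.099·0.901·(0.842)²/(0.13−0.099)² = 65.7.
At s = 65.7: P(θ<0.13) ≈ 0.811. Adjusting to match 0.8 gives s ≈ 58.09.
So α = 0.099·58.09 ≈ 5.75, β = 0.901·58.09 ≈ 52.34.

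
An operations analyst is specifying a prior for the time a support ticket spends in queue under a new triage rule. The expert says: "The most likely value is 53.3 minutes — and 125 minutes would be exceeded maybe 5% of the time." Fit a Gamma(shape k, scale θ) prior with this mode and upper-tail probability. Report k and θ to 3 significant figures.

Gamma(k,θ) with k>1 has mode (k−1)θ, so θ = 53.3/(k−1).
Need P(X < 125) = 0.95 with θ tied to k this way. Start at k = 2, θ = 53.3: P(X<125) ≈ 0.679.
Too low — raise k to concentrate. Iterating converges to k ≈ 4.76.
Then θ = 53.3/(4.76−1) ≈ 14.2.

k ≈ 4.76, θ ≈ 14.2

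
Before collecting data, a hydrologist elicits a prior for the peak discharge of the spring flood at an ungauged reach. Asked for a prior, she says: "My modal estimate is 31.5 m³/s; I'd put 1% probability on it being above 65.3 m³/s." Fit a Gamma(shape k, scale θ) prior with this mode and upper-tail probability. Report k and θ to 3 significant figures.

Gamma(k,θ) with k>1 has mode (k−1)θ, so θ = 31.5/(k−1).
Need P(X < 65.3) = 0.99 with θ tied to k this way. Start at k = 2, θ = 31.5: P(X<65.3) ≈ 0.613.
Too low — raise k to concentrate. Iterating converges to k ≈ 10.2.
Then θ = 31.5/(10.2−1) ≈ 3.43.

k ≈ 10.2, θ ≈ 3.43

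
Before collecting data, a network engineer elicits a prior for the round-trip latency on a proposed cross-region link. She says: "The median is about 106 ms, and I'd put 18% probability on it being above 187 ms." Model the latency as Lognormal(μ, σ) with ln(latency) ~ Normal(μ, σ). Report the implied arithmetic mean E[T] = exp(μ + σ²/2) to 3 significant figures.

If T ~ Lognormal(μ,σ) then ln T ~ Normal(μ,σ), so the p-quantile of ln T is μ + z_p·σ.
ln(106) = 4.663 and ln(187) = 5.231; z_{0.5} = 0, z_{0.82} = 0.9154.
σ = (5.231 − 4.663)/(0.9154 − (0)) = 0.620.
μ = 4.663 − (0)·0.620 = 4.663.
E[T] = exp(μ + σ²/2) = exp(4.663 + 0.1923) = 128 ms.

E[T] ≈ 128 ms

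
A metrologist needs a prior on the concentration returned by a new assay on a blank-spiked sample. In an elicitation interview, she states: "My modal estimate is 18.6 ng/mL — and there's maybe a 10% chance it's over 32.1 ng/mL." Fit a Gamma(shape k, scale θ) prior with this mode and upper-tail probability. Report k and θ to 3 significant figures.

k ≈ 7.37, θ ≈ 2.92

Gamma(k,θ) with k>1 has mode (k−1)θ, so θ = 18.6/(k−1).
Need P(X < 32.1) = 0.9 with θ tied to k this way. Start at k = 2, θ = 18.6: P(X<32.1) ≈ 0.515.
Too low — raise k to concentrate. Iterating converges to k ≈ 7.37.
Then θ = 18.6/(7.37−1) ≈ 2.92.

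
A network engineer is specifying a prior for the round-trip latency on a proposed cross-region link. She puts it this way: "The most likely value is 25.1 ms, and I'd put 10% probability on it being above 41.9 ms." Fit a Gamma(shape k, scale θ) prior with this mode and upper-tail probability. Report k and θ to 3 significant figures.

k ≈ 8.19, θ ≈ 3.49

Gamma(k,θ) with k>1 has mode (k−1)θ, so θ = 25.1/(k−1).
Need P(X < 41.9) = 0.9 with θ tied to k this way. Start at k = 2, θ = 25.1: P(X<41.9) ≈ 0.497.
Too low — raise k to concentrate. Iterating converges to k ≈ 8.19.
Then θ = 25.1/(8.19−1) ≈ 3.49.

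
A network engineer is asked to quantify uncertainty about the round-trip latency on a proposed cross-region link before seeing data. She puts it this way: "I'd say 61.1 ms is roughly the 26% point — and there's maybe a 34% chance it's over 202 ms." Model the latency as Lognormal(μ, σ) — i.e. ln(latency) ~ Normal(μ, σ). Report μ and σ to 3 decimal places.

μ ≈ 4.841, σ ≈ 1.133

If T ~ Lognormal(μ,σ) then ln T ~ Normal(μ,σ), so the p-quantile of ln T is μ + z_p·σ.
ln(61.1) = 4.113 and ln(202) = 5.308; z_{0.26} = -0.6433, z_{0.66} = 0.4125.
σ = (5.308 − 4.113)/(0.4125 − (-0.6433)) = 1.133.
μ = 4.113 − (-0.6433)·1.133 = 4.841.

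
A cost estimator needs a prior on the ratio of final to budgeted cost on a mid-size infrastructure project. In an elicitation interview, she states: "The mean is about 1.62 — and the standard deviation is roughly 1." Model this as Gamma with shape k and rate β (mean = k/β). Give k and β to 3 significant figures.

k ≈ 2.62, β ≈ 1.62

For Gamma(k, rate β): mean = k/β, variance = k/β², so CV = 1/√k.
CV = SD/mean = 1/1.62 = 0.6173, hence k = 1/CV² = 2.62.
Then β = k/mean = 2.62/1.62 = 1.62.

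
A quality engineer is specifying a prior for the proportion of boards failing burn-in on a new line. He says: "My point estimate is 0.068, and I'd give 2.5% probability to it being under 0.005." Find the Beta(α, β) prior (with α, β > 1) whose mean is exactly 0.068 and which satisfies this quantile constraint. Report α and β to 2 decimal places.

α ≈ 1.48, β ≈ 20.22

With mean 0.068 fixed, write α = 0.068s, β = 0.932s where s = α+β.
Need P(θ < 0.005) = 0.025 under Beta(0.068s, 0.932s). Normal approximation: (q−m)/√(m(1−m)/s) ≈ z_{0.025} = -1.96, so s ≈ 0.068·0.932·(-1.96)²/(0.005−0.068)² = 61.3.
At s = 61.3: P(θ<0.005) ≈ 0.000. Adjusting to match 0.025 gives s ≈ 21.70.
So α = 0.068·21.70 ≈ 1.48, β = 0.932·21.70 ≈ 20.22.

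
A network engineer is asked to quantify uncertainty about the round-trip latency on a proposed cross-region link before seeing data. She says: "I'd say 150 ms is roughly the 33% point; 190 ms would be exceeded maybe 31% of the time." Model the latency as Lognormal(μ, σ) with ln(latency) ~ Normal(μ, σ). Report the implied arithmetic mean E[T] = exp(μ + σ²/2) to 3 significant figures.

If T ~ Lognormal(μ,σ) then ln T ~ Normal(μ,σ), so the p-quantile of ln T is μ + z_p·σ.
ln(150) = 5.011 and ln(190) = 5.247; z_{0.33} = -0.4399, z_{0.69} = 0.4959.
σ = (5.247 − 5.011)/(0.4959 − (-0.4399)) = 0.253.
μ = 5.011 − (-0.4399)·0.253 = 5.122.
E[T] = exp(μ + σ²/2) = exp(5.122 + 0.0319) = 173 ms.

E[T] ≈ 173 ms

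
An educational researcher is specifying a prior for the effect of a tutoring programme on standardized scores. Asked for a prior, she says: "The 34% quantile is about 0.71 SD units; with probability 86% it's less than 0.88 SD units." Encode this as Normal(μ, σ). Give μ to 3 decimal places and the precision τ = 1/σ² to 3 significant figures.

μ = 0.757, τ = 77.1

The p-quantile of Normal(μ,σ) is μ + z_p·σ, with z_{0.34} = -0.4125 and z_{0.86} = 1.08.
Eliminate σ: μ = (z₂·x₁ − z₁·x₂)/(z₂ − z₁) = (1.08·0.71 − (-0.4125)·0.88)/1.493 = 0.757.
Then σ = (x₂ − x₁)/(z₂ − z₁) = (0.88 − 0.71)/1.493 = 0.114.
Precision τ = 1/σ² = 1/0.1139² = 77.1.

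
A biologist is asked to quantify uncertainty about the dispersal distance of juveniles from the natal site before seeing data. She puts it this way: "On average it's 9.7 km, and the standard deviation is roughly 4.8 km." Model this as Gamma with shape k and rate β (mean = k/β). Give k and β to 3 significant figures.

For Gamma(k, rate β): mean = k/β, variance = k/β², so CV = 1/√k.
CV = SD/mean = 4.8/9.7 = 0.4948, hence k = 1/CV² = 4.08.
Then β = k/mean = 4.08/9.7 = 0.421.

k ≈ 4.08, β ≈ 0.421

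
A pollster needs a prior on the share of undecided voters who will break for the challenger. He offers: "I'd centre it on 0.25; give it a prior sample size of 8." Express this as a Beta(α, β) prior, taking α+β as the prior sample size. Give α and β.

α = 2, β = 6

Under the effective-sample-size interpretation, Beta(α, β) has prior mean α/(α+β) and prior sample size α+β.
So α+β = 8 and α/(α+β) = 0.25, giving α = 0.25·8 = 2 and β = 8 − 2 = 6.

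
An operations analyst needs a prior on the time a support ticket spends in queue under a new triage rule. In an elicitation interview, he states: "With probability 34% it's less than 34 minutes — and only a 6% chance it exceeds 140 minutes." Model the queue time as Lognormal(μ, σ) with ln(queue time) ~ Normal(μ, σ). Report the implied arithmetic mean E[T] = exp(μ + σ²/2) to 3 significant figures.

E[T] ≈ 59.3 minutes

If T ~ Lognormal(μ,σ) then ln T ~ Normal(μ,σ), so the p-quantile of ln T is μ + z_p·σ.
ln(34) = 3.526 and ln(140) = 4.942; z_{0.34} = -0.4125, z_{0.94} = 1.555.
σ = (4.942 − 3.526)/(1.555 − (-0.4125)) = 0.719.
μ = 3.526 − (-0.4125)·0.719 = 3.823.
E[T] = exp(μ + σ²/2) = exp(3.823 + 0.2588) = 59.3 minutes.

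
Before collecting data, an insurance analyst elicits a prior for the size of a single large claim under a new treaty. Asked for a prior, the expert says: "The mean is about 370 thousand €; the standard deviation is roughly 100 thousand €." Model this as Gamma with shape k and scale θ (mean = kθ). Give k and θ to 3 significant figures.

For Gamma(k, scale θ): mean = kθ, variance = kθ², so CV = 1/√k.
CV = SD/mean = 100/370 = 0.2703, hence k = 1/CV² = 13.7.
Then θ = mean/k = 370/13.7 = 27.

k ≈ 13.7, θ ≈ 27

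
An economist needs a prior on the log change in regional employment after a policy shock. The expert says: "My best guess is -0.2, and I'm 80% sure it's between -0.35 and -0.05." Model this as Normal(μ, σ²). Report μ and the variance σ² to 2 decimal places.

μ = -0.20, σ² = 0.01

A symmetric 80% interval runs μ ± z·σ with z = 1.282.
Half-width = 0.15, so σ = 0.15/1.282 = 0.117 and σ² = 0.01.
μ is the stated best guess, -0.20.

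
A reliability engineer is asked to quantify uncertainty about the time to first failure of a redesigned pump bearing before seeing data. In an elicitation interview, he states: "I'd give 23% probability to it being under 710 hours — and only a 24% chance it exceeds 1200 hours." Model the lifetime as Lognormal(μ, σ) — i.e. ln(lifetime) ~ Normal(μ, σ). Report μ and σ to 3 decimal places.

μ ≈ 6.834, σ ≈ 0.363

If T ~ Lognormal(μ,σ) then ln T ~ Normal(μ,σ), so the p-quantile of ln T is μ + z_p·σ.
ln(710) = 6.565 and ln(1200) = 7.09; z_{0.23} = -0.7388, z_{0.76} = 0.7063.
σ = (7.09 − 6.565)/(0.7063 − (-0.7388)) = 0.363.
μ = 6.565 − (-0.7388)·0.363 = 6.834.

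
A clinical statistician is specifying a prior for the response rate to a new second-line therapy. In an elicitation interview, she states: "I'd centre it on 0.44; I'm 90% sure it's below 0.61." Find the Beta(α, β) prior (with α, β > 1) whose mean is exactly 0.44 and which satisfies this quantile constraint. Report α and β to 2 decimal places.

α ≈ 6.15, β ≈ 7.82

With mean 0.44 fixed, write α = 0.44s, β = 0.56s where s = α+β.
Need P(θ < 0.61) = 0.9 under Beta(0.44s, 0.56s). Normal approximation: (q−m)/√(m(1−m)/s) ≈ z_{0.9} = 1.28, so s ≈ 0.44·0.56·(1.28)²/(0.61−0.44)² = 14.0.
At s = 14.0: P(θ<0.61) ≈ 0.900. Adjusting to match 0.9 gives s ≈ 13.97.
So α = 0.44·13.97 ≈ 6.15, β = 0.56·13.97 ≈ 7.82.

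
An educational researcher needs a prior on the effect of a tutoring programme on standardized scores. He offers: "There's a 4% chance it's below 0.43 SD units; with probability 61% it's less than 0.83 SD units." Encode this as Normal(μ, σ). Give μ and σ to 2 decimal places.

For Normal(μ,σ), the p-quantile is μ + z_p·σ. Here z_{0.04} = -1.751, z_{0.61} = 0.2793.
So 0.43 = μ − 1.751σ and 0.83 = μ + 0.2793σ.
Subtracting: σ = (0.83 − 0.43)/(0.2793 − (-1.751)) = 0.20.
Then μ = 0.43 − (-1.751)·0.20 = 0.77.

μ = 0.77, σ = 0.20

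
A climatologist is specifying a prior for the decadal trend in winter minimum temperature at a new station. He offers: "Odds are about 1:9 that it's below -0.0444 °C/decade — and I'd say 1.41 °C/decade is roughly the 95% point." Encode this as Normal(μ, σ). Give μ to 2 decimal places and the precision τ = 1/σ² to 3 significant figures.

For Normal(μ,σ), the p-quantile is μ + z_p·σ. Here z_{0.1} = -1.282, z_{0.95} = 1.645.
So -0.0444 = μ − 1.282σ and 1.41 = μ + 1.645σ.
Subtracting: σ = (1.41 − -0.0444)/(1.645 − (-1.282)) = 0.50.
Then μ = -0.0444 − (-1.282)·0.50 = 0.59.
Precision τ = 1/σ² = 1/0.497² = 4.05.

μ = 0.59, τ = 4.05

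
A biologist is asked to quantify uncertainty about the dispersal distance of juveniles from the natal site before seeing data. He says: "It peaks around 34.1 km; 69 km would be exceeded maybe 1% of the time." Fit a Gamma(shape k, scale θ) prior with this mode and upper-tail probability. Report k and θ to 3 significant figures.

k ≈ 10.9, θ ≈ 3.46

Gamma(k,θ) with k>1 has mode (k−1)θ, so θ = 34.1/(k−1).
Need P(X < 69) = 0.99 with θ tied to k this way. Start at k = 2, θ = 34.1: P(X<69) ≈ 0.600.
Too low — raise k to concentrate. Iterating converges to k ≈ 10.9.
Then θ = 34.1/(10.9−1) ≈ 3.46.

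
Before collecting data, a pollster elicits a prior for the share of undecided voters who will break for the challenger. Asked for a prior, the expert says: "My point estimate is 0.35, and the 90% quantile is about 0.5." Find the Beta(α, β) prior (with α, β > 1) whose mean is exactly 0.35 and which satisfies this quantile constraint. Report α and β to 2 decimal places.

With mean 0.35 fixed, write α = 0.35s, β = 0.65s where s = α+β.
Need P(θ < 0.5) = 0.9 under Beta(0.35s, 0.65s). Normal approximation: (q−m)/√(m(1−m)/s) ≈ z_{0.9} = 1.28, so s ≈ 0.35·0.65·(1.28)²/(0.5−0.35)² = 16.6.
At s = 16.6: P(θ<0.5) ≈ 0.897. Adjusting to match 0.9 gives s ≈ 17.08.
So α = 0.35·17.08 ≈ 5.98, β = 0.65·17.08 ≈ 11.10.

α ≈ 5.98, β ≈ 11.10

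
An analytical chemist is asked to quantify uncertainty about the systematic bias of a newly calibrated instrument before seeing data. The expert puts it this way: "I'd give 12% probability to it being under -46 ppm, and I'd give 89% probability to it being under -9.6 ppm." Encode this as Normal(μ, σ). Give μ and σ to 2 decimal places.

μ = -28.19, σ = 15.16

The p-quantile of Normal(μ,σ) is μ + z_p·σ, with z_{0.12} = -1.175 and z_{0.89} = 1.227.
Eliminate σ: μ = (z₂·x₁ − z₁·x₂)/(z₂ − z₁) = (1.227·-46 − (-1.175)·-9.6)/2.402 = -28.19.
Then σ = (x₂ − x₁)/(z₂ − z₁) = (-9.6 − -46)/2.402 = 15.16.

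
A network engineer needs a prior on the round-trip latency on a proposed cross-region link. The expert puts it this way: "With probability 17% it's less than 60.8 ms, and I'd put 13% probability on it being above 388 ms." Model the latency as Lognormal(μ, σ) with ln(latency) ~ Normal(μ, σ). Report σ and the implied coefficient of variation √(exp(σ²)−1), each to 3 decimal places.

If T ~ Lognormal(μ,σ) then ln T ~ Normal(μ,σ), so the p-quantile of ln T is μ + z_p·σ.
ln(60.8) = 4.108 and ln(388) = 5.961; z_{0.17} = -0.9542, z_{0.87} = 1.126.
σ = (5.961 − 4.108)/(1.126 − (-0.9542)) = 0.891.
μ = 4.108 − (-0.9542)·0.891 = 4.958.
CV = √(exp(σ²)−1) = √(exp(0.7936)−1) = 1.101.

σ ≈ 0.891, CV ≈ 1.101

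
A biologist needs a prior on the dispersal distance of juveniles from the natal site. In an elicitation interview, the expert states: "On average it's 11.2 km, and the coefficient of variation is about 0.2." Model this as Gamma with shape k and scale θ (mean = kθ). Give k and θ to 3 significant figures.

k ≈ 25, θ ≈ 0.448

For Gamma(k, scale θ): mean = kθ, variance = kθ², so CV = 1/√k.
CV = 0.2, hence k = 1/CV² = 25.
Then θ = mean/k = 11.2/25 = 0.448.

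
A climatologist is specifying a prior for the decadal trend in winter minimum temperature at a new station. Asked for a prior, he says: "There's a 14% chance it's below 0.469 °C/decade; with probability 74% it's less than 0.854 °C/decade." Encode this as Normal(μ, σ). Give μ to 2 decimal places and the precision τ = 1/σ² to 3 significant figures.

For Normal(μ,σ), the p-quantile is μ + z_p·σ. Here z_{0.14} = -1.08, z_{0.74} = 0.6433.
So 0.469 = μ − 1.08σ and 0.854 = μ + 0.6433σ.
Subtracting: σ = (0.854 − 0.469)/(0.6433 − (-1.08)) = 0.22.
Then μ = 0.469 − (-1.08)·0.22 = 0.71.
Precision τ = 1/σ² = 1/0.2234² = 20.

μ = 0.71, τ = 20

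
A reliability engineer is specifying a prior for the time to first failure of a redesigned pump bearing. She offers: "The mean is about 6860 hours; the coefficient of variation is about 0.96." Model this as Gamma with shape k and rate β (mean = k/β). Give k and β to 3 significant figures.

k ≈ 1.09, β ≈ 0.000158

For Gamma(k, rate β): mean = k/β, variance = k/β², so CV = 1/√k.
CV = 0.96, hence k = 1/CV² = 1.09.
Then β = k/mean = 1.09/6860 = 0.000158.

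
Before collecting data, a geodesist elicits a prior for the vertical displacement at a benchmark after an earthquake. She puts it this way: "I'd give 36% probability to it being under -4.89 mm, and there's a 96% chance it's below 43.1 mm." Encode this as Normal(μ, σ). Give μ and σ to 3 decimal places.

For Normal(μ,σ), the p-quantile is μ + z_p·σ. Here z_{0.36} = -0.3585, z_{0.96} = 1.751.
So -4.89 = μ − 0.3585σ and 43.1 = μ + 1.751σ.
Subtracting: σ = (43.1 − -4.89)/(1.751 − (-0.3585)) = 22.753.
Then μ = -4.89 − (-0.3585)·22.753 = 3.266.

μ = 3.266, σ = 22.753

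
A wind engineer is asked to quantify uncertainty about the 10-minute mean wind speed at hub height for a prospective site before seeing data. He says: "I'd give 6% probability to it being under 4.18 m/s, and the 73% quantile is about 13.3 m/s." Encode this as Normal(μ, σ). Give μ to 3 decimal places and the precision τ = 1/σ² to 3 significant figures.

For Normal(μ,σ), the p-quantile is μ + z_p·σ. Here z_{0.06} = -1.555, z_{0.73} = 0.6128.
So 4.18 = μ − 1.555σ and 13.3 = μ + 0.6128σ.
Subtracting: σ = (13.3 − 4.18)/(0.6128 − (-1.555)) = 4.207.
Then μ = 4.18 − (-1.555)·4.207 = 10.722.
Precision τ = 1/σ² = 1/4.207² = 0.0565.

μ = 10.722, τ = 0.0565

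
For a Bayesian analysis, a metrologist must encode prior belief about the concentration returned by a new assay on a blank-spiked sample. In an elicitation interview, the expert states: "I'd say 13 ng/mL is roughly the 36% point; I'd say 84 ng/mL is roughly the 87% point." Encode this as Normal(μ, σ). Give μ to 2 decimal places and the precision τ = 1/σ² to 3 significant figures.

The p-quantile of Normal(μ,σ) is μ + z_p·σ, with z_{0.36} = -0.3585 and z_{0.87} = 1.126.
Eliminate σ: μ = (z₂·x₁ − z₁·x₂)/(z₂ − z₁) = (1.126·13 − (-0.3585)·84)/1.485 = 30.14.
Then σ = (x₂ − x₁)/(z₂ − z₁) = (84 − 13)/1.485 = 47.82.
Precision τ = 1/σ² = 1/47.82² = 0.000437.

μ = 30.14, τ = 0.000437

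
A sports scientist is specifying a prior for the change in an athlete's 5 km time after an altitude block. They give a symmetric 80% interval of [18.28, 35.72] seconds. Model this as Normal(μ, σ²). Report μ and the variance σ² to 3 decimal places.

A symmetric 80% interval runs μ ± z·σ with z = 1.282.
Half-width = 8.72, so σ = 8.72/1.282 = 6.8043 and σ² = 46.298.
μ is the interval midpoint, 27.000.

μ = 27.000, σ² = 46.298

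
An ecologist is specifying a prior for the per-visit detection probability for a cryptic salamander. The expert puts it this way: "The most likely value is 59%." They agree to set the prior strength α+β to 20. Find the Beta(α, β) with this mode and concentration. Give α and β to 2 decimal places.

For α,β > 1 the Beta mode is (α−1)/(α+β−2). With α+β = 20, the mode is (α−1)/18.
Set (α−1)/18 = 0.59 → α = 1 + 0.59·18 = 11.62.
β = 20 − α = 8.38.

α = 11.62, β = 8.38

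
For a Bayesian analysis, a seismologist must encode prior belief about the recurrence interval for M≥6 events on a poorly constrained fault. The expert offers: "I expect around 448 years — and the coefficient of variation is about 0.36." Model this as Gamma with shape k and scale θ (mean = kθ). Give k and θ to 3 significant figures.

k ≈ 7.72, θ ≈ 58.1

For Gamma(k, scale θ): mean = kθ, variance = kθ², so CV = 1/√k.
CV = 0.36, hence k = 1/CV² = 7.72.
Then θ = mean/k = 448/7.72 = 58.1.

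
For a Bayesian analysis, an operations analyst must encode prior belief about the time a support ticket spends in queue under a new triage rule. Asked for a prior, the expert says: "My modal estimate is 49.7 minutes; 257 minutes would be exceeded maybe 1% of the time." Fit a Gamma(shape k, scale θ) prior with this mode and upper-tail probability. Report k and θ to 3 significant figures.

Gamma(k,θ) with k>1 has mode (k−1)θ, so θ = 49.7/(k−1).
Need P(X < 257) = 0.99 with θ tied to k this way. Start at k = 2, θ = 49.7: P(X<257) ≈ 0.965.
Too low — raise k to concentrate. Iterating converges to k ≈ 2.44.
Then θ = 49.7/(2.44−1) ≈ 34.6.

k ≈ 2.44, θ ≈ 34.6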